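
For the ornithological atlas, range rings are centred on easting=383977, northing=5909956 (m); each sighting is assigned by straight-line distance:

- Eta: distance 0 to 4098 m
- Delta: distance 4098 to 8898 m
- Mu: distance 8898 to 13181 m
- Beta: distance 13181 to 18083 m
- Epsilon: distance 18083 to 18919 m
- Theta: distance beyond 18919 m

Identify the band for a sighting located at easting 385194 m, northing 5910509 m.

Distance = √((385194−383977)² + (5910509−5909956)²) = √(1481089.000 + 305809.000) = 1336.749 m.
0 ≤ 1336.749 < 4098 → Eta.

Eta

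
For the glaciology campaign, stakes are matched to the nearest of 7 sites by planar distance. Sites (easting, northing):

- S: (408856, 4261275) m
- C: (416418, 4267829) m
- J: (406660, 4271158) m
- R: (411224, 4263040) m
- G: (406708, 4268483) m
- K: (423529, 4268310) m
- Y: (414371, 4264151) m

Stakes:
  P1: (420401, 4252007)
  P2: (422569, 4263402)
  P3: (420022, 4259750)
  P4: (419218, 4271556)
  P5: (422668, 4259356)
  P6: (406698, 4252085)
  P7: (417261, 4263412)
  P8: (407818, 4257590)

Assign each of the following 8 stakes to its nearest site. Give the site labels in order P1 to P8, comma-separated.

P1 → Y (d²=183837636.00)
P2 → K (d²=25010064.00)
P3 → Y (d²=51302602.00)
P4 → C (d²=21730529.00)
P5 → K (d²=80915437.00)
P6 → S (d²=89113064.00)
P7 → Y (d²=8898221.00)
P8 → S (d²=14656669.00)

Y, K, Y, C, K, S, Y, S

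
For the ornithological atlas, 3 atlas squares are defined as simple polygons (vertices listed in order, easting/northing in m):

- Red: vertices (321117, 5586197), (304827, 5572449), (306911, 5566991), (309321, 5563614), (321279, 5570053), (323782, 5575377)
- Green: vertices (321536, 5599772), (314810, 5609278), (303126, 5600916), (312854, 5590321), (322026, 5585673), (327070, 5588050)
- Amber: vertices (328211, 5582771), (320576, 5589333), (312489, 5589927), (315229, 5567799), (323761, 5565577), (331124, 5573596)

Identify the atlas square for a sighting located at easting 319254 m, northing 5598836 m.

Cast a ray rightward from (319254, 5598836). For each polygon, the edges (by vertex number in listed order) whose endpoints lie on opposite sides of northing = 5598836, where each meets that height, and whether that is right or left of the point:
Red: no edge straddles that height → 0 crossings.
Green: 3–4 at easting≈305035.8 (left), 6–1 at easting≈321977.9 (right) → 1 crossing.
Amber: no edge straddles that height → 0 crossings.
Only Green has an odd count, so the point is inside Green.

Green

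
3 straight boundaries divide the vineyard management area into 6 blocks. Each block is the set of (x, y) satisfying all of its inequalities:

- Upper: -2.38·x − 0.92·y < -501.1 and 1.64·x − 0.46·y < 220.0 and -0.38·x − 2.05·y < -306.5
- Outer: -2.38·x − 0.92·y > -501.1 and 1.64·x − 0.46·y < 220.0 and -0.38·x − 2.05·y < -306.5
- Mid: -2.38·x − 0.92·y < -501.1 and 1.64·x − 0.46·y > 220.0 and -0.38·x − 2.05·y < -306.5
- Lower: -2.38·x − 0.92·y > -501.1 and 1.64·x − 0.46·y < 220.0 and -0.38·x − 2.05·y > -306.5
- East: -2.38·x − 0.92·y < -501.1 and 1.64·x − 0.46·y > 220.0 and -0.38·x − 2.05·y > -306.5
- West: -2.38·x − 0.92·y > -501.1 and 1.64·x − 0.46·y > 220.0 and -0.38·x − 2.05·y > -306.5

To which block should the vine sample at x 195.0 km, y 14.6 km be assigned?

West

-2.38·195.0 − 0.92·14.6 = -477.532, which is > -501.1
1.64·195.0 − 0.46·14.6 = 313.084, which is > 220.0
-0.38·195.0 − 2.05·14.6 = -104.030, which is > -306.5
This sign pattern matches West.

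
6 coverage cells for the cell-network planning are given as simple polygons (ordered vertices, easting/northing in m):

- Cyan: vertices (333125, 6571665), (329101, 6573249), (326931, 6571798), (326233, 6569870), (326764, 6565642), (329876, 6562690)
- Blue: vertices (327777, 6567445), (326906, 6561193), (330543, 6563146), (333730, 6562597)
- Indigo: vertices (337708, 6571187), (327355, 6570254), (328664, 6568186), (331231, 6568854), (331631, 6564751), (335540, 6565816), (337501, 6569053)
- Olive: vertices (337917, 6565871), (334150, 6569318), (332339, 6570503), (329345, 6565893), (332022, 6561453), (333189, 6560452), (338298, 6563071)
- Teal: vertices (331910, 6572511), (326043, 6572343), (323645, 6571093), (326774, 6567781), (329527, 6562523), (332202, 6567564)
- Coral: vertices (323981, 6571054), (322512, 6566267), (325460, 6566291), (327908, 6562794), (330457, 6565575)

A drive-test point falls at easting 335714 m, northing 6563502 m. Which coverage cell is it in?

Cast a ray rightward from (335714, 6563502). For each polygon, the edges (by vertex number in listed order) whose endpoints lie on opposite sides of northing = 6563502, where each meets that height, and whether that is right or left of the point:
Cyan: 5–6 at easting≈329020.0 (left), 6–1 at easting≈330169.9 (left) → 0 crossings.
Blue: 1–2 at easting≈327227.7 (left), 4–1 at easting≈332618.7 (left) → 0 crossings.
Indigo: no edge straddles that height → 0 crossings.
Olive: 4–5 at easting≈330786.6 (left), 7–1 at easting≈338239.4 (right) → 1 crossing.
Teal: 4–5 at easting≈329014.4 (left), 5–6 at easting≈330046.5 (left) → 0 crossings.
Coral: 3–4 at easting≈327412.4 (left), 4–5 at easting≈328556.9 (left) → 0 crossings.
Only Olive has an odd count, so the point is inside Olive.

Olive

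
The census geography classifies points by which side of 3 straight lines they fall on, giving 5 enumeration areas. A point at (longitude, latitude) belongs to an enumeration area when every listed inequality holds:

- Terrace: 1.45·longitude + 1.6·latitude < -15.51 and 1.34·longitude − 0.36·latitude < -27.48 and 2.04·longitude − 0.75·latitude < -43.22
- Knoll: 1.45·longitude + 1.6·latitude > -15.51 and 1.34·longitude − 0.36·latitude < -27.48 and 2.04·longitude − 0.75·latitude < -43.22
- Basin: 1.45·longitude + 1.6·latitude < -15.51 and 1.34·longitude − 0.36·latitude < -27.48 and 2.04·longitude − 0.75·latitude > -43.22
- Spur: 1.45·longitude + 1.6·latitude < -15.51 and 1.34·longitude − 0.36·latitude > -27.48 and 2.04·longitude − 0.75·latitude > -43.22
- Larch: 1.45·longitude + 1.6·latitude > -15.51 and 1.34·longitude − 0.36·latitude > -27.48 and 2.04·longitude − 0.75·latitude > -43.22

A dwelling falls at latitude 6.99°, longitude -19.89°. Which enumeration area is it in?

1.45·-19.89 + 1.6·6.99 = -17.656, which is < -15.51
1.34·-19.89 − 0.36·6.99 = -29.169, which is < -27.48
2.04·-19.89 − 0.75·6.99 = -45.818, which is < -43.22
This sign pattern matches Terrace.

Terrace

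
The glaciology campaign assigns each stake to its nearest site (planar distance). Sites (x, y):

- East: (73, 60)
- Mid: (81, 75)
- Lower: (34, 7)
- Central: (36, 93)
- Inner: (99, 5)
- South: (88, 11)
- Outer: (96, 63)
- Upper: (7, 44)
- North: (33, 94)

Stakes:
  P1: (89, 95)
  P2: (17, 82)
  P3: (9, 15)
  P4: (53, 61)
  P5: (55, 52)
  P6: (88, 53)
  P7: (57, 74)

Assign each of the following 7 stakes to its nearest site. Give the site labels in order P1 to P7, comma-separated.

P1 → Mid (d²=464.00)
P2 → North (d²=400.00)
P3 → Lower (d²=689.00)
P4 → East (d²=401.00)
P5 → East (d²=388.00)
P6 → Outer (d²=164.00)
P7 → East (d²=452.00)

Mid, North, Lower, East, East, Outer, East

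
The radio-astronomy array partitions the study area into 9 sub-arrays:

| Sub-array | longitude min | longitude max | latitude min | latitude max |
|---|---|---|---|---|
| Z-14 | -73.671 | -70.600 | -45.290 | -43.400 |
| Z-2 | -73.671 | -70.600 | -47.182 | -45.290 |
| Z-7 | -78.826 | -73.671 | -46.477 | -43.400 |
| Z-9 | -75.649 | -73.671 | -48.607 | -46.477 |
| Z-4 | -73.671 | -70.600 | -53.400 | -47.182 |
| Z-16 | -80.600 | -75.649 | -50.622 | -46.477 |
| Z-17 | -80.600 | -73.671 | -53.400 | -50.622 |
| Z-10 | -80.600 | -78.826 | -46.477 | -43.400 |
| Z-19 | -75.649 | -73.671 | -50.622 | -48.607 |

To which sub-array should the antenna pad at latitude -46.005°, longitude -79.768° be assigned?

Z-10

The point has longitude = -79.768 and latitude = -46.005.
Only Z-10 satisfies -80.600 ≤ longitude ≤ -78.826 and -46.477 ≤ latitude ≤ -43.400.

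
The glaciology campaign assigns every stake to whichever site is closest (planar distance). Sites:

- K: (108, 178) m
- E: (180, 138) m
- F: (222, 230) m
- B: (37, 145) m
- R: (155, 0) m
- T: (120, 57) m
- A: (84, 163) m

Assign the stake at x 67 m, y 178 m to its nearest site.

A

Squared distances to each site:
K: 1681.000; E: 14369.000; F: 26729.000; B: 1989.000; R: 39428.000; T: 17450.000; A: 514.000.
Minimum at A.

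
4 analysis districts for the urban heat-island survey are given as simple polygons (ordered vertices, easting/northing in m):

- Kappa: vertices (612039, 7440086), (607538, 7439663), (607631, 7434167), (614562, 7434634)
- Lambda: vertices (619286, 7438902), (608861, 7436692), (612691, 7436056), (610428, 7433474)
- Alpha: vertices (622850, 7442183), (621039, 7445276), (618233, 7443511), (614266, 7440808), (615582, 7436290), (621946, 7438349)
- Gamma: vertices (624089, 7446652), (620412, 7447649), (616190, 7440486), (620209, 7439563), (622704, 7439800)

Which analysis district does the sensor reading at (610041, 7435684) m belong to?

Cast a ray rightward from (610041, 7435684). For each polygon, the edges (by vertex number in listed order) whose endpoints lie on opposite sides of northing = 7435684, where each meets that height, and whether that is right or left of the point:
Kappa: 2–3 at easting≈607605.3 (left), 4–1 at easting≈614076.1 (right) → 1 crossing.
Lambda: 3–4 at easting≈612365.0 (right), 4–1 at easting≈614034.5 (right) → 2 crossings.
Alpha: no edge straddles that height → 0 crossings.
Gamma: no edge straddles that height → 0 crossings.
Only Kappa has an odd count, so the point is inside Kappa.

Kappa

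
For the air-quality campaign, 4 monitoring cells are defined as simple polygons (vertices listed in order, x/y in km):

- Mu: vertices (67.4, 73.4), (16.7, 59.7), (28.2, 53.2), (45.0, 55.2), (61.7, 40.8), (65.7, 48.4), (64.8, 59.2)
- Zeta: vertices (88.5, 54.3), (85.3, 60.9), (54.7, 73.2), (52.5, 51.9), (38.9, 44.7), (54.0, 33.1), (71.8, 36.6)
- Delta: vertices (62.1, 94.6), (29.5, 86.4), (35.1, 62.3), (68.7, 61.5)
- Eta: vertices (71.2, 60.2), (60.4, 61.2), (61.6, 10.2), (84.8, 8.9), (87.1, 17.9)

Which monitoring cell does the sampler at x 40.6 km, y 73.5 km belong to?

Cast a ray rightward from (40.6, 73.5). For each polygon, the edges (by vertex number in listed order) whose endpoints lie on opposite sides of y = 73.5, where each meets that height, and whether that is right or left of the point:
Mu: no edge straddles that height → 0 crossings.
Zeta: no edge straddles that height → 0 crossings.
Delta: 2–3 at x≈32.50 (left), 4–1 at x≈66.31 (right) → 1 crossing.
Eta: no edge straddles that height → 0 crossings.
Only Delta has an odd count, so the point is inside Delta.

Delta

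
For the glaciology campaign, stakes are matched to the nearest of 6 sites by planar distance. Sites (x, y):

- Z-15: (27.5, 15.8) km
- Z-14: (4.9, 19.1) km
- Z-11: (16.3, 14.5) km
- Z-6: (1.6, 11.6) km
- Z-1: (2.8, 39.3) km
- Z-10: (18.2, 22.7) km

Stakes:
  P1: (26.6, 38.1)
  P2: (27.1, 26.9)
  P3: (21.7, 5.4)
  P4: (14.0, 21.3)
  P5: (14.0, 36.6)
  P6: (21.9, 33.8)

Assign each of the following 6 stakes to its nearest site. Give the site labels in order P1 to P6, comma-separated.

Z-10, Z-10, Z-11, Z-10, Z-1, Z-10

P1 → Z-10 (d²=307.72)
P2 → Z-10 (d²=96.85)
P3 → Z-11 (d²=111.97)
P4 → Z-10 (d²=19.60)
P5 → Z-1 (d²=132.73)
P6 → Z-10 (d²=136.90)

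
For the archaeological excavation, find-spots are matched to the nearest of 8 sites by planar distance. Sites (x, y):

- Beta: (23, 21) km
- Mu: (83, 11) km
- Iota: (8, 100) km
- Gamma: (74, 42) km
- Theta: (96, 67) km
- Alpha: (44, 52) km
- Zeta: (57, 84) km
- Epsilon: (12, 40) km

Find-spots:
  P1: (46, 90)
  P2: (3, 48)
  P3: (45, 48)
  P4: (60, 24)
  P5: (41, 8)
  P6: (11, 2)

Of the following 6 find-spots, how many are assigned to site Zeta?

1

P1 → Zeta
P2 → Epsilon
P3 → Alpha
P4 → Gamma
P5 → Beta
P6 → Beta
1 of the 6 goes to Zeta.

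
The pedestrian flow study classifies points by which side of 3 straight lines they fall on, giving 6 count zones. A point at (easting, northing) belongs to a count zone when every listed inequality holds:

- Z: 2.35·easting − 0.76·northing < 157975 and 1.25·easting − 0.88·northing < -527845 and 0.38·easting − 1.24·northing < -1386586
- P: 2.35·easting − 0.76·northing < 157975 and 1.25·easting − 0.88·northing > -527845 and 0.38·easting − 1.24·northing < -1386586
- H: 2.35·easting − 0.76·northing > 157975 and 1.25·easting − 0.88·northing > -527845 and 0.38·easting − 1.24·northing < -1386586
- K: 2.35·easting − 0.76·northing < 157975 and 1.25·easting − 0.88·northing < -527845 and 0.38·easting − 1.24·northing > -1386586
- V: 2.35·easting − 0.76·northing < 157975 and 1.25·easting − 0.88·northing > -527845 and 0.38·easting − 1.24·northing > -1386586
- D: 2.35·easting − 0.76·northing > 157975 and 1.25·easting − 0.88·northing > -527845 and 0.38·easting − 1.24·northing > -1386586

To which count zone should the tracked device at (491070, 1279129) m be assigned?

H

2.35·491070 − 0.76·1279129 = 181876.460, which is > 157975
1.25·491070 − 0.88·1279129 = -511796.020, which is > -527845
0.38·491070 − 1.24·1279129 = -1399513.360, which is < -1386586
This sign pattern matches H.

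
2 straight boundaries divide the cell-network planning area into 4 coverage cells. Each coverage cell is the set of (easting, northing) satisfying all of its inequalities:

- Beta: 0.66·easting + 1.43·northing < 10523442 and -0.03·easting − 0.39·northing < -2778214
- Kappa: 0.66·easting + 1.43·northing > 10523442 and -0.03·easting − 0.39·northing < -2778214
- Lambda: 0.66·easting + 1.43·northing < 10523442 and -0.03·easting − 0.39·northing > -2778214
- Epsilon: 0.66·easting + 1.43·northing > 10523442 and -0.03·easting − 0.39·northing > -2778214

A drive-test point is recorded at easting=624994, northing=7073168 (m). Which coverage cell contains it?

0.66·624994 + 1.43·7073168 = 10527126.280, which is > 10523442
-0.03·624994 − 0.39·7073168 = -2777285.340, which is > -2778214
This sign pattern matches Epsilon.

Epsilon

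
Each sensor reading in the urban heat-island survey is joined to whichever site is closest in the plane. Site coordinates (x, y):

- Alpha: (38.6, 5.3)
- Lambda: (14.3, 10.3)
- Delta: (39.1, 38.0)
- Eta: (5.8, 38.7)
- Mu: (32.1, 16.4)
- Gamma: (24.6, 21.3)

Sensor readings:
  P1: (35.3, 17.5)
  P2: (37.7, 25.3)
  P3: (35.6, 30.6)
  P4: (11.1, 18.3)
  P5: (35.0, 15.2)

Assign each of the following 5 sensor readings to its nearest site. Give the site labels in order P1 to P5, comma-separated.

P1 → Mu (d²=11.45)
P2 → Mu (d²=110.57)
P3 → Delta (d²=67.01)
P4 → Lambda (d²=74.24)
P5 → Mu (d²=9.85)

Mu, Mu, Delta, Lambda, Mu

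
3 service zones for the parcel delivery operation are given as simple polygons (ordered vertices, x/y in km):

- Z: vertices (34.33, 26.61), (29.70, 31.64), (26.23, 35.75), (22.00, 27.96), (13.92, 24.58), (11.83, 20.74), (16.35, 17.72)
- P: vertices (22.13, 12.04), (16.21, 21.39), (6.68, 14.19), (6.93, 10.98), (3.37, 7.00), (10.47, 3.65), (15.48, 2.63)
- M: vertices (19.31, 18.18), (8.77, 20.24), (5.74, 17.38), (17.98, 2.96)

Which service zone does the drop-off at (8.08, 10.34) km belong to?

P

Cast a ray rightward from (8.08, 10.34). For each polygon, the edges (by vertex number in listed order) whose endpoints lie on opposite sides of y = 10.34, where each meets that height, and whether that is right or left of the point:
Z: no edge straddles that height → 0 crossings.
P: 4–5 at x≈6.358 (left), 7–1 at x≈20.929 (right) → 1 crossing.
M: 3–4 at x≈11.716 (right), 4–1 at x≈18.625 (right) → 2 crossings.
Only P has an odd count, so the point is inside P.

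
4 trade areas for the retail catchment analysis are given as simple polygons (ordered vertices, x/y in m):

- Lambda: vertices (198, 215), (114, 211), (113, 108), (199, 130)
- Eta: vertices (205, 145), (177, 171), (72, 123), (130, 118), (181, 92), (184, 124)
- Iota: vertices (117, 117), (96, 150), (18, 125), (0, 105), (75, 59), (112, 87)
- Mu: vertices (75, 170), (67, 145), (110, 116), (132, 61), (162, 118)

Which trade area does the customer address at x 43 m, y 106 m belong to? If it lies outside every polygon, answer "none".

Iota

Cast a ray rightward from (43, 106). For each polygon, the edges (by vertex number in listed order) whose endpoints lie on opposite sides of y = 106, where each meets that height, and whether that is right or left of the point:
Lambda: no edge straddles that height → 0 crossings.
Eta: 4–5 at x≈153.5 (right), 5–6 at x≈182.3 (right) → 2 crossings.
Iota: 3–4 at x≈0.9 (left), 6–1 at x≈115.2 (right) → 1 crossing.
Mu: 3–4 at x≈114.0 (right), 4–5 at x≈155.7 (right) → 2 crossings.
Only Iota has an odd count, so the point is inside Iota.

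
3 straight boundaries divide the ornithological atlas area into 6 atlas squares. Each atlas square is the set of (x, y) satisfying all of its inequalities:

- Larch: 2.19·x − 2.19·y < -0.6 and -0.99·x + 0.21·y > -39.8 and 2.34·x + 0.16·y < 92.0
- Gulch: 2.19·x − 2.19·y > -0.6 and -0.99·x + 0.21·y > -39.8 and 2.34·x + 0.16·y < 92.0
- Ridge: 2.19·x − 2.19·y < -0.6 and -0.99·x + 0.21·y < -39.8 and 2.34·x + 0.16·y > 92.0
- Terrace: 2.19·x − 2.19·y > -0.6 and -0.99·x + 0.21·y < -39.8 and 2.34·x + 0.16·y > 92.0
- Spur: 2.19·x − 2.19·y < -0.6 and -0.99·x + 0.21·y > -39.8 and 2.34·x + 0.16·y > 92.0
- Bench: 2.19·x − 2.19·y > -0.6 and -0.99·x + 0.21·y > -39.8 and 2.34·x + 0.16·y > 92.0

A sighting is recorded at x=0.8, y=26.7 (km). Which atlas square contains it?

2.19·0.8 − 2.19·26.7 = -56.721, which is < -0.6
-0.99·0.8 + 0.21·26.7 = 4.815, which is > -39.8
2.34·0.8 + 0.16·26.7 = 6.144, which is < 92.0
This sign pattern matches Larch.

Larch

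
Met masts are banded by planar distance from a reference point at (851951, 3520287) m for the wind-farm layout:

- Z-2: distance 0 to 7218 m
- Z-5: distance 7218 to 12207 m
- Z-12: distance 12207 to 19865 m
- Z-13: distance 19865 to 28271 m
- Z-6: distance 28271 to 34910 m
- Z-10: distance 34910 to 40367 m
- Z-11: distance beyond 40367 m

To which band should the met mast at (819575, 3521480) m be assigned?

Distance = √((819575−851951)² + (3521480−3520287)²) = √(1048205376.000 + 1423249.000) = 32397.973 m.
28271 ≤ 32397.973 < 34910 → Z-6.

Z-6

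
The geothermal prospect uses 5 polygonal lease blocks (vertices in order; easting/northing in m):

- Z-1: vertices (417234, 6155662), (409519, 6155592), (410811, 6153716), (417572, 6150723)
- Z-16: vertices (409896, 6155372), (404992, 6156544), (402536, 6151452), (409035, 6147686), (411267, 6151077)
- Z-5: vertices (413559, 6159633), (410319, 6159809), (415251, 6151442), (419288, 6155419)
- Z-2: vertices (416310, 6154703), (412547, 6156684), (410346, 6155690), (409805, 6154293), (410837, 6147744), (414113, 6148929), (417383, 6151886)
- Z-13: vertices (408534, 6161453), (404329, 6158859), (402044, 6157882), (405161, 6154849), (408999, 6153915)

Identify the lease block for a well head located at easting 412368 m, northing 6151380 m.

Cast a ray rightward from (412368, 6151380). For each polygon, the edges (by vertex number in listed order) whose endpoints lie on opposite sides of northing = 6151380, where each meets that height, and whether that is right or left of the point:
Z-1: 3–4 at easting≈416087.9 (right), 4–1 at easting≈417527.0 (right) → 2 crossings.
Z-16: 3–4 at easting≈402660.3 (left), 5–1 at easting≈411170.3 (left) → 0 crossings.
Z-5: no edge straddles that height → 0 crossings.
Z-2: 4–5 at easting≈410264.0 (left), 6–7 at easting≈416823.4 (right) → 1 crossing.
Z-13: no edge straddles that height → 0 crossings.
Only Z-2 has an odd count, so the point is inside Z-2.

Z-2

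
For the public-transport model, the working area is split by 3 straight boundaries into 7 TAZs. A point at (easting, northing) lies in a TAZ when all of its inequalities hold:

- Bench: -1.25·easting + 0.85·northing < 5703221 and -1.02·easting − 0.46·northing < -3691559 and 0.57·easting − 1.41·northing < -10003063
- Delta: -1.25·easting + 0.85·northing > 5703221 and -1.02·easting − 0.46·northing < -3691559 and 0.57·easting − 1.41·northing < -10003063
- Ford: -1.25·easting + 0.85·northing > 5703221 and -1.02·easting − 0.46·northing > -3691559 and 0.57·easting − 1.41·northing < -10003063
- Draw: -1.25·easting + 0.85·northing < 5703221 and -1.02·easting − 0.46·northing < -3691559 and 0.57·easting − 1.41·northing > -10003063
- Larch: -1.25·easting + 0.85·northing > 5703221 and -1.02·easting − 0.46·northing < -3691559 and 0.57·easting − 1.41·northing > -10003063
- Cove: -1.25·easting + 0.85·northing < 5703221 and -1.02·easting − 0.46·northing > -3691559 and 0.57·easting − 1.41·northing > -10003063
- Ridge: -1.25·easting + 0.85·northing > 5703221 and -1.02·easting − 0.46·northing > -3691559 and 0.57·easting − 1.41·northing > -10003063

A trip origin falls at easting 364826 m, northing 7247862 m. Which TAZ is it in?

-1.25·364826 + 0.85·7247862 = 5704650.200, which is > 5703221
-1.02·364826 − 0.46·7247862 = -3706139.040, which is < -3691559
0.57·364826 − 1.41·7247862 = -10011534.600, which is < -10003063
This sign pattern matches Delta.

Delta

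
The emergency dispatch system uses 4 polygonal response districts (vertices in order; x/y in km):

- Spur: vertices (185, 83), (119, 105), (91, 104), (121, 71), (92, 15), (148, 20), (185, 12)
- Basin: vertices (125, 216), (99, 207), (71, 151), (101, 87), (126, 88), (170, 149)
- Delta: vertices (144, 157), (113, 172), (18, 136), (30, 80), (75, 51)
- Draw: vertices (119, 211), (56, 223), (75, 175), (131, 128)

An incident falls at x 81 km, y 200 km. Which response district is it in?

Cast a ray rightward from (81, 200). For each polygon, the edges (by vertex number in listed order) whose endpoints lie on opposite sides of y = 200, where each meets that height, and whether that is right or left of the point:
Spur: no edge straddles that height → 0 crossings.
Basin: 2–3 at x≈95.5 (right), 6–1 at x≈135.7 (right) → 2 crossings.
Delta: no edge straddles that height → 0 crossings.
Draw: 2–3 at x≈65.1 (left), 4–1 at x≈120.6 (right) → 1 crossing.
Only Draw has an odd count, so the point is inside Draw.

Draw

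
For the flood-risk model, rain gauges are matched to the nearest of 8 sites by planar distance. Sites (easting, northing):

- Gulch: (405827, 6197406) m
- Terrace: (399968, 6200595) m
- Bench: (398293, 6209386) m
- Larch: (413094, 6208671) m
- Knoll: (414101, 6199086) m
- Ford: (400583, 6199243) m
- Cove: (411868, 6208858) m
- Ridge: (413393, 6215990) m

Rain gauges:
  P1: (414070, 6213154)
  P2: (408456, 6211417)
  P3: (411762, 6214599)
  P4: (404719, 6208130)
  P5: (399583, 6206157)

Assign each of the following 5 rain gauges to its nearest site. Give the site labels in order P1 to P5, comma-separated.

Ridge, Cove, Ridge, Bench, Bench

P1 → Ridge (d²=8501225.00)
P2 → Cove (d²=18190225.00)
P3 → Ridge (d²=4595042.00)
P4 → Bench (d²=42871012.00)
P5 → Bench (d²=12090541.00)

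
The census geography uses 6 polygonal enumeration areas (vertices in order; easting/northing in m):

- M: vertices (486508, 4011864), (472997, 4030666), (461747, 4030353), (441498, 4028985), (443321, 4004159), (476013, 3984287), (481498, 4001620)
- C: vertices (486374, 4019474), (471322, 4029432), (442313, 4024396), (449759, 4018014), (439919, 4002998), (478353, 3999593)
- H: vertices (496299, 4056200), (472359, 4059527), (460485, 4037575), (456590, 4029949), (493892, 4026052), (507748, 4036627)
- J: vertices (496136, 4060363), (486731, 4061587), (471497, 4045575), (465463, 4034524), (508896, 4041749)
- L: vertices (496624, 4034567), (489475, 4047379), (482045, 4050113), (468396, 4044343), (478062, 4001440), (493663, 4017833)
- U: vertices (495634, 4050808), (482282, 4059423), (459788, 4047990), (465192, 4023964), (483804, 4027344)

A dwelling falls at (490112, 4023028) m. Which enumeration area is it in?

L

Cast a ray rightward from (490112, 4023028). For each polygon, the edges (by vertex number in listed order) whose endpoints lie on opposite sides of northing = 4023028, where each meets that height, and whether that is right or left of the point:
M: 1–2 at easting≈478485.6 (left), 4–5 at easting≈441935.4 (left) → 0 crossings.
C: 1–2 at easting≈481002.0 (left), 3–4 at easting≈443909.1 (left) → 0 crossings.
H: no edge straddles that height → 0 crossings.
J: no edge straddles that height → 0 crossings.
L: 4–5 at easting≈473198.2 (left), 6–1 at easting≈494582.2 (right) → 1 crossing.
U: no edge straddles that height → 0 crossings.
Only L has an odd count, so the point is inside L.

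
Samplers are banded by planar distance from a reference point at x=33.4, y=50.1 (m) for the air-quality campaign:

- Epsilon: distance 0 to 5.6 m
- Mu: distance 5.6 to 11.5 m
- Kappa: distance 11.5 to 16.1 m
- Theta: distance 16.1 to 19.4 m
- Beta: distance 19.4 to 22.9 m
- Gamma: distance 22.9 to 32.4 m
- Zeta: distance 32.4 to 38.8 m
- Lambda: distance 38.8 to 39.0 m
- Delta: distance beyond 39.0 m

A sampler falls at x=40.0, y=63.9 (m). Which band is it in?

Kappa

Distance = √((40.0−33.4)² + (63.9−50.1)²) = √(43.560 + 190.440) = 15.297 m.
11.5 ≤ 15.297 < 16.1 → Kappa.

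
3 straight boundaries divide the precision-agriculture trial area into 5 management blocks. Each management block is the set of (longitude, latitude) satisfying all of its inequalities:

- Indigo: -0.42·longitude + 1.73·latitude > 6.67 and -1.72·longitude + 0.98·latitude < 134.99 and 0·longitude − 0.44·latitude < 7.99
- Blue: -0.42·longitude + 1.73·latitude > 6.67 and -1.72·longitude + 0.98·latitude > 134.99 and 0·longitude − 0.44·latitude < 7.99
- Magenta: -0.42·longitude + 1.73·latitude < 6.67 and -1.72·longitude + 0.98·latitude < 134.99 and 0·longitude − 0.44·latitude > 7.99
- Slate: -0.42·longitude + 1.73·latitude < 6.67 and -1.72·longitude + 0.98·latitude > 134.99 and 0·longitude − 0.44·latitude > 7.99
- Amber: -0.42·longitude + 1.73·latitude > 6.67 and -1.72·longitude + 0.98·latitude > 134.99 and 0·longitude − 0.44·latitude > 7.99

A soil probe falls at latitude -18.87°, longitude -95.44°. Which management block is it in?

-0.42·-95.44 + 1.73·-18.87 = 7.440, which is > 6.67
-1.72·-95.44 + 0.98·-18.87 = 145.664, which is > 134.99
0·-95.44 − 0.44·-18.87 = 8.303, which is > 7.99
This sign pattern matches Amber.

Amber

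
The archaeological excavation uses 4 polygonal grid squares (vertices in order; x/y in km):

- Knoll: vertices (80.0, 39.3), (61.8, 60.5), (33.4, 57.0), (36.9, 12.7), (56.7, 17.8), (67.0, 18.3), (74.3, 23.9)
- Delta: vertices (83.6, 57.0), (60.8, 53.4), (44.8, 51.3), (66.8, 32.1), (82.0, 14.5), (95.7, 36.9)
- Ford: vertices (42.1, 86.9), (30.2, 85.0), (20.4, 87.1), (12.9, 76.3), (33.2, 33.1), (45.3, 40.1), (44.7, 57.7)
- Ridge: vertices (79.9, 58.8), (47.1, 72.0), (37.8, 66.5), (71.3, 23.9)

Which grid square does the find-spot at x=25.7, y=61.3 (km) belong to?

Ford

Cast a ray rightward from (25.7, 61.3). For each polygon, the edges (by vertex number in listed order) whose endpoints lie on opposite sides of y = 61.3, where each meets that height, and whether that is right or left of the point:
Knoll: no edge straddles that height → 0 crossings.
Delta: no edge straddles that height → 0 crossings.
Ford: 4–5 at x≈19.95 (left), 7–1 at x≈44.38 (right) → 1 crossing.
Ridge: 1–2 at x≈73.69 (right), 3–4 at x≈41.89 (right) → 2 crossings.
Only Ford has an odd count, so the point is inside Ford.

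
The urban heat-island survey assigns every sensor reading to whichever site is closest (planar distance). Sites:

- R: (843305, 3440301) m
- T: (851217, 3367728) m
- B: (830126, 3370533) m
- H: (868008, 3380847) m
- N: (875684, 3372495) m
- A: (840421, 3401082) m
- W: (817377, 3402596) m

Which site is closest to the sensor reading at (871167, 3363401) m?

N

Squared distances to each site:
R: 6689901044.000; T: 416725429.000; B: 1735229105.000; H: 314342197.000; N: 103104125.000; A: 2365174277.000; W: 4429612125.000.
Minimum at N.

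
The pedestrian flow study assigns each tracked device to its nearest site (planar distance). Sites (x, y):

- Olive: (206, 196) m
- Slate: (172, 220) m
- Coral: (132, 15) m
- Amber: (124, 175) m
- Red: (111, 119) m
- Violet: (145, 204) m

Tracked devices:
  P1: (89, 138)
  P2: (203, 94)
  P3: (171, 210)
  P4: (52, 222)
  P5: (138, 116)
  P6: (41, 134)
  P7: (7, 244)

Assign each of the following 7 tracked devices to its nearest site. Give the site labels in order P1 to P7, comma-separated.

Red, Red, Slate, Amber, Red, Red, Amber

P1 → Red (d²=845.00)
P2 → Red (d²=9089.00)
P3 → Slate (d²=101.00)
P4 → Amber (d²=7393.00)
P5 → Red (d²=738.00)
P6 → Red (d²=5125.00)
P7 → Amber (d²=18450.00)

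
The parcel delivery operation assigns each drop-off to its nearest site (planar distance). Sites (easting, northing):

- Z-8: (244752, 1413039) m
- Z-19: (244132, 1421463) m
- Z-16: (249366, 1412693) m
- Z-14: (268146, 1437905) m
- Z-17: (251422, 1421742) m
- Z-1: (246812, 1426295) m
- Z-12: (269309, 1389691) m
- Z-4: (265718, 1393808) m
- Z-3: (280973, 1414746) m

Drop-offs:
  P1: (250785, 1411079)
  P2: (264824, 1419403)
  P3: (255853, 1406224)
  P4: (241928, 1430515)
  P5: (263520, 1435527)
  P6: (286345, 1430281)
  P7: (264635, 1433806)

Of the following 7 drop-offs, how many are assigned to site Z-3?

1

P1 → Z-16
P2 → Z-17
P3 → Z-16
P4 → Z-1
P5 → Z-14
P6 → Z-3
P7 → Z-14
1 of the 7 goes to Z-3.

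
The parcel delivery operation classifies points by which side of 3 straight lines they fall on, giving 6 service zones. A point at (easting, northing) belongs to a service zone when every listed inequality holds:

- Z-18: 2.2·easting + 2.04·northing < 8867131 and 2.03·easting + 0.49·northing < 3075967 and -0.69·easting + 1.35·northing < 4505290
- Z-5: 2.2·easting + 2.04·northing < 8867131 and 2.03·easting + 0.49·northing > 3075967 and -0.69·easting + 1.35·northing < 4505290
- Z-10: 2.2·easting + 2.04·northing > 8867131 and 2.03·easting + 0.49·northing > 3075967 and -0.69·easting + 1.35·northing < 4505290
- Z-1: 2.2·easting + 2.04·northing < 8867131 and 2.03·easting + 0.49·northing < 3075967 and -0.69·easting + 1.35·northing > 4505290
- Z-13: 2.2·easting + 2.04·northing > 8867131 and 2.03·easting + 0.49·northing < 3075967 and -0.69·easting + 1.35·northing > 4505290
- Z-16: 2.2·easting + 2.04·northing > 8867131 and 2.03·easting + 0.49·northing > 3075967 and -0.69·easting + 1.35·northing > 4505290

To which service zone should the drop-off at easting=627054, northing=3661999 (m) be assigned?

2.2·627054 + 2.04·3661999 = 8849996.760, which is < 8867131
2.03·627054 + 0.49·3661999 = 3067299.130, which is < 3075967
-0.69·627054 + 1.35·3661999 = 4511031.390, which is > 4505290
This sign pattern matches Z-1.

Z-1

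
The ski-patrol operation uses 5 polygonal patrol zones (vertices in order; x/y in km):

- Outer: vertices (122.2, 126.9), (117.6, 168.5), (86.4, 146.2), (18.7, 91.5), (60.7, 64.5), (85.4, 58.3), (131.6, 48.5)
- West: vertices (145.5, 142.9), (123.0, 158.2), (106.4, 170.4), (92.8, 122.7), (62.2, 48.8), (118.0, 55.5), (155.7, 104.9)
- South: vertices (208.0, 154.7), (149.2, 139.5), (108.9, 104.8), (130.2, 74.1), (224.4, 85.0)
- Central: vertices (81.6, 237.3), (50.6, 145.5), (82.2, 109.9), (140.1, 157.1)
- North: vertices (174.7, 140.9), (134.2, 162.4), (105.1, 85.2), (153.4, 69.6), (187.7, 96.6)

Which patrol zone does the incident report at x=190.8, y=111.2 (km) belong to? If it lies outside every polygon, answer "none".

Cast a ray rightward from (190.8, 111.2). For each polygon, the edges (by vertex number in listed order) whose endpoints lie on opposite sides of y = 111.2, where each meets that height, and whether that is right or left of the point:
Outer: 3–4 at x≈43.08 (left), 7–1 at x≈124.08 (left) → 0 crossings.
West: 4–5 at x≈88.04 (left), 7–1 at x≈154.01 (left) → 0 crossings.
South: 2–3 at x≈116.33 (left), 5–1 at x≈218.24 (right) → 1 crossing.
Central: 2–3 at x≈81.05 (left), 3–4 at x≈83.79 (left) → 0 crossings.
North: 2–3 at x≈114.90 (left), 5–1 at x≈183.42 (left) → 0 crossings.
Only South has an odd count, so the point is inside South.

South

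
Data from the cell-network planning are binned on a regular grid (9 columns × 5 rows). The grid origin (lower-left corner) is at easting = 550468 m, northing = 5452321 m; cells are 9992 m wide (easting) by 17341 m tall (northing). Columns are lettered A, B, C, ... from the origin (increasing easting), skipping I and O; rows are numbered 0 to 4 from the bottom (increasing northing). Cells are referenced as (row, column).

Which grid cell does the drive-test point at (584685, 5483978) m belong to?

Column index: ⌊(584685 − 550468) / 9992⌋ = ⌊3.424⌋ = 3 → column D
Row offset from origin: ⌊(5483978 − 5452321) / 17341⌋ = ⌊1.826⌋ = 1 → row 1

(1, D)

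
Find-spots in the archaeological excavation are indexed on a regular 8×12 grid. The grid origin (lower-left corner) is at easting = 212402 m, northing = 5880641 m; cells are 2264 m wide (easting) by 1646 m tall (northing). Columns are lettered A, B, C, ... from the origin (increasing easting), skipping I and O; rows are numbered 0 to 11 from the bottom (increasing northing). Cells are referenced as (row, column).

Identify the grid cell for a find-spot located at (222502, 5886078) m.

(3, E)

Column index: ⌊(222502 − 212402) / 2264⌋ = ⌊4.461⌋ = 4 → column E
Row offset from origin: ⌊(5886078 − 5880641) / 1646⌋ = ⌊3.303⌋ = 3 → row 3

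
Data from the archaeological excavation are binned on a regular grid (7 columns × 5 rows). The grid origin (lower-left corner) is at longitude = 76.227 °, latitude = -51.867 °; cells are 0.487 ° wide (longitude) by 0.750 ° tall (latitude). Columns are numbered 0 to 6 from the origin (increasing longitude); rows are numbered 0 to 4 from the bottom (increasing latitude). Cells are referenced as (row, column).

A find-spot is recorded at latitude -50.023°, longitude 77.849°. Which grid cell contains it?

(2, 3)

Column index: ⌊(77.849 − 76.227) / 0.487⌋ = ⌊3.331⌋ = 3
Row offset from origin: ⌊(-50.023 − -51.867) / 0.750⌋ = ⌊2.459⌋ = 2 → row 2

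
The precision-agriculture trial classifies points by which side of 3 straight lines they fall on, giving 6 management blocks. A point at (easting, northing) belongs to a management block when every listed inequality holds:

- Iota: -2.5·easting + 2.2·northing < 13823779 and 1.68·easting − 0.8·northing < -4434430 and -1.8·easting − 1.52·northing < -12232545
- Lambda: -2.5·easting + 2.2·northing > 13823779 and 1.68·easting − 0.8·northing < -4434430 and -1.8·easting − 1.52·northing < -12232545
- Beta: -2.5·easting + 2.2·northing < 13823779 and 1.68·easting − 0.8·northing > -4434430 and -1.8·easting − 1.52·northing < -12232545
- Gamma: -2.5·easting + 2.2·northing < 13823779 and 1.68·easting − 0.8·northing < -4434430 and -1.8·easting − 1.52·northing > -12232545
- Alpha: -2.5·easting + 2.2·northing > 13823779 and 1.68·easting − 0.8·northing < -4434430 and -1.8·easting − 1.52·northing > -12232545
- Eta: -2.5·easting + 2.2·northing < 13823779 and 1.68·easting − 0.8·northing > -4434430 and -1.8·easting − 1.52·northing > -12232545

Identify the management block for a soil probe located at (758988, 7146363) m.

Alpha

-2.5·758988 + 2.2·7146363 = 13824528.600, which is > 13823779
1.68·758988 − 0.8·7146363 = -4441990.560, which is < -4434430
-1.8·758988 − 1.52·7146363 = -12228650.160, which is > -12232545
This sign pattern matches Alpha.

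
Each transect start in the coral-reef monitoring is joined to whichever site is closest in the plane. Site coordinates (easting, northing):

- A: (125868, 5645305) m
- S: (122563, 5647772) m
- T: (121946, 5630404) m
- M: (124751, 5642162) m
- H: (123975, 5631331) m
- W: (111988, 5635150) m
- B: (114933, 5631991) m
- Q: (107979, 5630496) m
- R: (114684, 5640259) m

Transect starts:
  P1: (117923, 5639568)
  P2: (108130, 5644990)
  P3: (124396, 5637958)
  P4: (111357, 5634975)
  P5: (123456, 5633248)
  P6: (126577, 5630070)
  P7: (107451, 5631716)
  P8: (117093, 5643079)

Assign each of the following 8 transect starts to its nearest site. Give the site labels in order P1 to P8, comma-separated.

R, R, M, W, H, H, Q, R

P1 → R (d²=10968602.00)
P2 → R (d²=65337277.00)
P3 → M (d²=17799641.00)
P4 → W (d²=428786.00)
P5 → H (d²=3944250.00)
P6 → H (d²=8360525.00)
P7 → Q (d²=1767184.00)
P8 → R (d²=13755681.00)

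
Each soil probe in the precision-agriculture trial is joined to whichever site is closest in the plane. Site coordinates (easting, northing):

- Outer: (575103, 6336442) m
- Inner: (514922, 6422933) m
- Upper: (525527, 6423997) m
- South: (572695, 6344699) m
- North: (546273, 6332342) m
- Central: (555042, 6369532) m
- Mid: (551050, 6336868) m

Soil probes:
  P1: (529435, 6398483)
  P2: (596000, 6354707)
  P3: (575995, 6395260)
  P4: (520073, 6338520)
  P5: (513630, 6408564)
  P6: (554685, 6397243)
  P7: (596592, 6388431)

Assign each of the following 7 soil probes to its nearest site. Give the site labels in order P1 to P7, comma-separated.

Upper, South, Central, North, Inner, Central, Central

P1 → Upper (d²=666236660.00)
P2 → South (d²=643283089.00)
P3 → Central (d²=1100958193.00)
P4 → North (d²=724607684.00)
P5 → Inner (d²=208137425.00)
P6 → Central (d²=768026970.00)
P7 → Central (d²=2083574701.00)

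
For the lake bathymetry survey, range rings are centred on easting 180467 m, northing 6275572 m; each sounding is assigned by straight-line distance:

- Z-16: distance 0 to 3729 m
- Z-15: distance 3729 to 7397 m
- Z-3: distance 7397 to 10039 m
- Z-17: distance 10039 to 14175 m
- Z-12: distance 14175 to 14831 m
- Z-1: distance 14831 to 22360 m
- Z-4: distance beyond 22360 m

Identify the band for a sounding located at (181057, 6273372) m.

Distance = √((181057−180467)² + (6273372−6275572)²) = √(348100.000 + 4840000.000) = 2277.740 m.
0 ≤ 2277.740 < 3729 → Z-16.

Z-16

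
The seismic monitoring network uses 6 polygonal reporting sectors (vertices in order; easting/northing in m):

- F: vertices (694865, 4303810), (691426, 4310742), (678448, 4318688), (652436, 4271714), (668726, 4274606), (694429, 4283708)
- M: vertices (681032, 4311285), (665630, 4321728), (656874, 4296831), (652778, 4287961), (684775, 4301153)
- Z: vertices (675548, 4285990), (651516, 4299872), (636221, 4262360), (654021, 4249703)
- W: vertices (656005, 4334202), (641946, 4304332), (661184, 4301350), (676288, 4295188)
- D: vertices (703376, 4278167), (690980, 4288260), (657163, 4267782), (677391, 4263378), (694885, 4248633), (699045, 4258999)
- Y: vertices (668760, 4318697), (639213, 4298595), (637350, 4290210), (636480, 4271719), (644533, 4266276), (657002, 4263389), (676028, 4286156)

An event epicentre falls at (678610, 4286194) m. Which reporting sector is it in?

F

Cast a ray rightward from (678610, 4286194). For each polygon, the edges (by vertex number in listed order) whose endpoints lie on opposite sides of northing = 4286194, where each meets that height, and whether that is right or left of the point:
F: 3–4 at easting≈660454.3 (left), 6–1 at easting≈694482.9 (right) → 1 crossing.
M: no edge straddles that height → 0 crossings.
Z: 1–2 at easting≈675194.8 (left), 2–3 at easting≈645939.0 (left) → 0 crossings.
W: no edge straddles that height → 0 crossings.
D: 1–2 at easting≈693517.4 (right), 2–3 at easting≈687568.2 (right) → 2 crossings.
Y: 3–4 at easting≈637161.0 (left), 7–1 at easting≈676019.5 (left) → 0 crossings.
Only F has an odd count, so the point is inside F.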